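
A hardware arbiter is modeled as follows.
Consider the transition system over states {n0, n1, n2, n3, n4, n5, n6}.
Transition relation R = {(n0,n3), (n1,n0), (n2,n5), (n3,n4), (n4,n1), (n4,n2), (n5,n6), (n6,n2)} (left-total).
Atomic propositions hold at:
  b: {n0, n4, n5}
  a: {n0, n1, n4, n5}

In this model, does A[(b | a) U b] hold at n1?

Yes

Sat(b | a) = {n0, n1, n4, n5}
A[(b | a) U b]: least fixpoint, start Z0 = Sat(b) = {n0, n4, n5}, add states in Sat(b | a) with every successor in Z. Z1 = {n0, n1, n4, n5}; fixed.
Sat(A[(b | a) U b]) = {n0, n1, n4, n5}
n1 ∈ Sat(A[(b | a) U b]) = {n0, n1, n4, n5}, so the formula holds at n1.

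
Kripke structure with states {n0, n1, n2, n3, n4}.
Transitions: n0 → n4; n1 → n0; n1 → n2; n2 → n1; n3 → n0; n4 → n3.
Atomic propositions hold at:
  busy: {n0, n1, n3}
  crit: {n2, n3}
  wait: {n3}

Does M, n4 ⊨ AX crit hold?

Sat(AX crit) = {s : every successor in {n2, n3}} = {n4}
n4 ∈ Sat(AX crit) = {n4}, so the formula holds at n4.

Yes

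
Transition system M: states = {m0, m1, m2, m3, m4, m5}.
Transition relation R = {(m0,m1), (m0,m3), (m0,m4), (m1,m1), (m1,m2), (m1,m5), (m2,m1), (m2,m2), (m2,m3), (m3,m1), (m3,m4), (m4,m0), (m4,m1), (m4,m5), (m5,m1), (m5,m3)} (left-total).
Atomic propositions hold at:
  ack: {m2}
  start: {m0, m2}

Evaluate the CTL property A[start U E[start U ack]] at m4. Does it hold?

E[start U ack]: least fixpoint, start Z0 = Sat(ack) = {m2}, add states in Sat(start) with some successor in Z. Already a fixed point.
Sat(E[start U ack]) = {m2}
A[start U E[start U ack]]: least fixpoint, start Z0 = Sat(E[start U ack]) = {m2}, add states in Sat(start) with every successor in Z. Already a fixed point.
Sat(A[start U E[start U ack]]) = {m2}
m4 ∉ Sat(A[start U E[start U ack]]) = {m2}, so the formula does not hold at m4.

No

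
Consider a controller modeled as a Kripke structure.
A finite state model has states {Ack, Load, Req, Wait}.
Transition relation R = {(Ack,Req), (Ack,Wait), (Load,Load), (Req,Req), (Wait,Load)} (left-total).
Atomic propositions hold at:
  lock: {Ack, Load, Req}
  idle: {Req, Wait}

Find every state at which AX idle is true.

Sat(AX idle) = {s : every successor in {Req, Wait}} = {Ack, Req}

{Ack, Req}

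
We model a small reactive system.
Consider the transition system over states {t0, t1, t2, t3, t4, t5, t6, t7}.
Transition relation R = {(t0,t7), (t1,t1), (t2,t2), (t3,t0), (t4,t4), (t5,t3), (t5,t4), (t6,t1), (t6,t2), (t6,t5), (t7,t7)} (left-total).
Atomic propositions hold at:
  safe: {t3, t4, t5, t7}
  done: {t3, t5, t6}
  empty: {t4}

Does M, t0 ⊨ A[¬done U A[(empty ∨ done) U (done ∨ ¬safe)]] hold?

Yes

Sat(¬done) = {t0, t1, t2, t4, t7}
Sat(empty ∨ done) = {t3, t4, t5, t6}
Sat(¬safe) = {t0, t1, t2, t6}
Sat(done ∨ ¬safe) = {t0, t1, t2, t3, t5, t6}
A[(empty ∨ done) U (done ∨ ¬safe)]: least fixpoint, start Z0 = Sat((done ∨ ¬safe)) = {t0, t1, t2, t3, t5, t6}, add states in Sat(empty ∨ done) with every successor in Z. Already a fixed point.
Sat(A[(empty ∨ done) U (done ∨ ¬safe)]) = {t0, t1, t2, t3, t5, t6}
A[¬done U A[(empty ∨ done) U (done ∨ ¬safe)]]: least fixpoint, start Z0 = Sat(A[(empty ∨ done) U (done ∨ ¬safe)]) = {t0, t1, t2, t3, t5, t6}, add states in Sat(¬done) with every successor in Z. Already a fixed point.
Sat(A[¬done U A[(empty ∨ done) U (done ∨ ¬safe)]]) = {t0, t1, t2, t3, t5, t6}
t0 ∈ Sat(A[¬done U A[(empty ∨ done) U (done ∨ ¬safe)]]) = {t0, t1, t2, t3, t5, t6}, so the formula holds at t0.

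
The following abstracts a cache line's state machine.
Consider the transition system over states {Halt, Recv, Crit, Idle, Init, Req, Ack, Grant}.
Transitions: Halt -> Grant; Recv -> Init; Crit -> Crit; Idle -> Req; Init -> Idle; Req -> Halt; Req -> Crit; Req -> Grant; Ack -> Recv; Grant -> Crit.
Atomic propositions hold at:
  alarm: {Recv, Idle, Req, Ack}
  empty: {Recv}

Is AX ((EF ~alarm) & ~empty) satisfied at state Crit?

Sat(~alarm) = {Halt, Crit, Init, Grant}
EF ~alarm: least fixpoint, start Z0 = {Halt, Crit, Init, Grant}, add states with some successor in Z. Z1 = {Halt, Recv, Crit, Init, Req, Grant}; Z2 = {Halt, Recv, Crit, Idle, Init, Req, Ack, Grant}; fixed.
Sat(EF ~alarm) = {Halt, Recv, Crit, Idle, Init, Req, Ack, Grant}
Sat(~empty) = {Halt, Crit, Idle, Init, Req, Ack, Grant}
Sat((EF ~alarm) & ~empty) = {Halt, Crit, Idle, Init, Req, Ack, Grant}
Sat(AX ((EF ~alarm) & ~empty)) = {s : every successor in {Halt, Crit, Idle, Init, Req, Ack, Grant}} = {Halt, Recv, Crit, Idle, Init, Req, Grant}
Crit ∈ Sat(AX ((EF ~alarm) & ~empty)) = {Halt, Recv, Crit, Idle, Init, Req, Grant}, so the formula holds at Crit.

Yes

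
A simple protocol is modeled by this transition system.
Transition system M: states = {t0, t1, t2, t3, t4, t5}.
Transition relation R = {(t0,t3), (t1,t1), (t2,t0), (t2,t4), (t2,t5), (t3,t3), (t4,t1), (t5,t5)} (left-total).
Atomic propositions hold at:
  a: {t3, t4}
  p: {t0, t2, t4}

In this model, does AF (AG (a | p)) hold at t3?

Yes

Sat(a | p) = {t0, t2, t3, t4}
AG (a | p): greatest fixpoint, start Z0 = {t0, t2, t3, t4}, keep only states in Sat with every successor in Z. Z1 = {t0, t3}; fixed.
Sat(AG (a | p)) = {t0, t3}
AF (AG (a | p)): least fixpoint, start Z0 = {t0, t3}, add states with every successor in Z. Already a fixed point.
Sat(AF (AG (a | p))) = {t0, t3}
t3 ∈ Sat(AF (AG (a | p))) = {t0, t3}, so the formula holds at t3.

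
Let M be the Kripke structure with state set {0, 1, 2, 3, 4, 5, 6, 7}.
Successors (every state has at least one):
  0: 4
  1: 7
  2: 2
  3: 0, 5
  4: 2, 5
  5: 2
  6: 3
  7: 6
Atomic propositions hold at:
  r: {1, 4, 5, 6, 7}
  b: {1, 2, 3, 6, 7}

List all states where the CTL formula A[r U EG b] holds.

EG b: greatest fixpoint, start Z0 = {1, 2, 3, 6, 7}, keep only states in Sat with some successor in Z. Z1 = {1, 2, 6, 7}; Z2 = {1, 2, 7}; Z3 = {1, 2}; Z4 = {2}; fixed.
Sat(EG b) = {2}
A[r U EG b]: least fixpoint, start Z0 = Sat(EG b) = {2}, add states in Sat(r) with every successor in Z. Z1 = {2, 5}; Z2 = {2, 4, 5}; fixed.
Sat(A[r U EG b]) = {2, 4, 5}

{2, 4, 5}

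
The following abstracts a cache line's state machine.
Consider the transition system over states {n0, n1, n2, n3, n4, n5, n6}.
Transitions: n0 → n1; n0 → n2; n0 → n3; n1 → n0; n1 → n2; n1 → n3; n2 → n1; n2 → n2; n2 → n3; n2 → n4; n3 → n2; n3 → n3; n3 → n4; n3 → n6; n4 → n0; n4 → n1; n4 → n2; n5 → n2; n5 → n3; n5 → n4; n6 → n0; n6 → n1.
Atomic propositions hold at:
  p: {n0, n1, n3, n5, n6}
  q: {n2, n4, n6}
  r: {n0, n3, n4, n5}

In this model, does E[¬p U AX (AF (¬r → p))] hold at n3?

Sat(¬p) = {n2, n4}
Sat(¬r) = {n1, n2, n6}
Sat(¬r → p) = {n0, n1, n3, n4, n5, n6}
AF (¬r → p): least fixpoint, start Z0 = {n0, n1, n3, n4, n5, n6}, add states with every successor in Z. Already a fixed point.
Sat(AF (¬r → p)) = {n0, n1, n3, n4, n5, n6}
Sat(AX (AF (¬r → p))) = {s : every successor in {n0, n1, n3, n4, n5, n6}} = {n6}
E[¬p U AX (AF (¬r → p))]: least fixpoint, start Z0 = Sat(AX (AF (¬r → p))) = {n6}, add states in Sat(¬p) with some successor in Z. Already a fixed point.
Sat(E[¬p U AX (AF (¬r → p))]) = {n6}
n3 ∉ Sat(E[¬p U AX (AF (¬r → p))]) = {n6}, so the formula does not hold at n3.

No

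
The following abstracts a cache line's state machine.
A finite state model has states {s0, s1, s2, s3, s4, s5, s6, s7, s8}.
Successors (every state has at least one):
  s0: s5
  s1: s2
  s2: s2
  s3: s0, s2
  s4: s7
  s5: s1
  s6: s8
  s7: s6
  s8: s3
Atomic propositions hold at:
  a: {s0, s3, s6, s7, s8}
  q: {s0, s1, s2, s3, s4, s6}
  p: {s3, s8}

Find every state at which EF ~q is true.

{s0, s3, s4, s5, s6, s7, s8}

Sat(~q) = {s5, s7, s8}
EF ~q: least fixpoint, start Z0 = {s5, s7, s8}, add states with some successor in Z. Z1 = {s0, s4, s5, s6, s7, s8}; Z2 = {s0, s3, s4, s5, s6, s7, s8}; fixed.
Sat(EF ~q) = {s0, s3, s4, s5, s6, s7, s8}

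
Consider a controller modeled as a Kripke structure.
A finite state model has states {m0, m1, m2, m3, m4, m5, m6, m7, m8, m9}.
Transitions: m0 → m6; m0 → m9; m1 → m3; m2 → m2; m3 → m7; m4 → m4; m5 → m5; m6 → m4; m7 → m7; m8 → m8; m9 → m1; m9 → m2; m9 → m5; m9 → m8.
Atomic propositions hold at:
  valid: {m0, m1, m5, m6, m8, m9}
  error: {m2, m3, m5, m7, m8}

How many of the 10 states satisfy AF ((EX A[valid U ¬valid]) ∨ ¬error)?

Sat(¬valid) = {m2, m3, m4, m7}
A[valid U ¬valid]: least fixpoint, start Z0 = Sat(¬valid) = {m2, m3, m4, m7}, add states in Sat(valid) with every successor in Z. Z1 = {m1, m2, m3, m4, m6, m7}; fixed.
Sat(A[valid U ¬valid]) = {m1, m2, m3, m4, m6, m7}
Sat(EX A[valid U ¬valid]) = {s : some successor in {m1, m2, m3, m4, m6, m7}} = {m0, m1, m2, m3, m4, m6, m7, m9}
Sat(¬error) = {m0, m1, m4, m6, m9}
Sat((EX A[valid U ¬valid]) ∨ ¬error) = {m0, m1, m2, m3, m4, m6, m7, m9}
AF ((EX A[valid U ¬valid]) ∨ ¬error): least fixpoint, start Z0 = {m0, m1, m2, m3, m4, m6, m7, m9}, add states with every successor in Z. Already a fixed point.
Sat(AF ((EX A[valid U ¬valid]) ∨ ¬error)) = {m0, m1, m2, m3, m4, m6, m7, m9}
|Sat(AF ((EX A[valid U ¬valid]) ∨ ¬error))| = |{m0, m1, m2, m3, m4, m6, m7, m9}| = 8.

8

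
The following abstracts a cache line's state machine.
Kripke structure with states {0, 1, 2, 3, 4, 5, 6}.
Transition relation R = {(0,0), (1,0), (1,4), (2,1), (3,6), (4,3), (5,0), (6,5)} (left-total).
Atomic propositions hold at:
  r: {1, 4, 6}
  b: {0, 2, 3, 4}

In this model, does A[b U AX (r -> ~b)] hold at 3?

Yes

Sat(~b) = {1, 5, 6}
Sat(r -> ~b) = {0, 1, 2, 3, 5, 6}
Sat(AX (r -> ~b)) = {s : every successor in {0, 1, 2, 3, 5, 6}} = {0, 2, 3, 4, 5, 6}
A[b U AX (r -> ~b)]: least fixpoint, start Z0 = Sat(AX (r -> ~b)) = {0, 2, 3, 4, 5, 6}, add states in Sat(b) with every successor in Z. Already a fixed point.
Sat(A[b U AX (r -> ~b)]) = {0, 2, 3, 4, 5, 6}
3 ∈ Sat(A[b U AX (r -> ~b)]) = {0, 2, 3, 4, 5, 6}, so the formula holds at 3.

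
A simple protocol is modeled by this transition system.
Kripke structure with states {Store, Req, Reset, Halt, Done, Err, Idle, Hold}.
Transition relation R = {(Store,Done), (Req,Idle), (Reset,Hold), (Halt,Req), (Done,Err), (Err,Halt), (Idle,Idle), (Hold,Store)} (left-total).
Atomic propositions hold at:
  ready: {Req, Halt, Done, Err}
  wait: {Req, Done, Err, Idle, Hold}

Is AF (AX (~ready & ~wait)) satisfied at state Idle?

No

Sat(~ready) = {Store, Reset, Idle, Hold}
Sat(~wait) = {Store, Reset, Halt}
Sat(~ready & ~wait) = {Store, Reset}
Sat(AX (~ready & ~wait)) = {s : every successor in {Store, Reset}} = {Hold}
AF (AX (~ready & ~wait)): least fixpoint, start Z0 = {Hold}, add states with every successor in Z. Z1 = {Reset, Hold}; fixed.
Sat(AF (AX (~ready & ~wait))) = {Reset, Hold}
Idle ∉ Sat(AF (AX (~ready & ~wait))) = {Reset, Hold}, so the formula does not hold at Idle.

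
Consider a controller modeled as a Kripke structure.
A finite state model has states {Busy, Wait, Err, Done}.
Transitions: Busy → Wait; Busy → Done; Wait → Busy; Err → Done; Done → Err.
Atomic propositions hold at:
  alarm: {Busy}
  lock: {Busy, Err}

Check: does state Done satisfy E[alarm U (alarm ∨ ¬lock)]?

Sat(¬lock) = {Wait, Done}
Sat(alarm ∨ ¬lock) = {Busy, Wait, Done}
E[alarm U (alarm ∨ ¬lock)]: least fixpoint, start Z0 = Sat((alarm ∨ ¬lock)) = {Busy, Wait, Done}, add states in Sat(alarm) with some successor in Z. Already a fixed point.
Sat(E[alarm U (alarm ∨ ¬lock)]) = {Busy, Wait, Done}
Done ∈ Sat(E[alarm U (alarm ∨ ¬lock)]) = {Busy, Wait, Done}, so the formula holds at Done.

Yes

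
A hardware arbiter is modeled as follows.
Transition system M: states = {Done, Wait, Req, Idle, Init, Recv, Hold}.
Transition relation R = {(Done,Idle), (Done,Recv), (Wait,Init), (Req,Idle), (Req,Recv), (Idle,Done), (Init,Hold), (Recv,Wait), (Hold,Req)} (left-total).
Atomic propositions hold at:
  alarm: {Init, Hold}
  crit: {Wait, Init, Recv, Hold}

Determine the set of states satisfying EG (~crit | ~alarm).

{Done, Req, Idle}

Sat(~crit) = {Done, Req, Idle}
Sat(~alarm) = {Done, Wait, Req, Idle, Recv}
Sat(~crit | ~alarm) = {Done, Wait, Req, Idle, Recv}
EG (~crit | ~alarm): greatest fixpoint, start Z0 = {Done, Wait, Req, Idle, Recv}, keep only states in Sat with some successor in Z. Z1 = {Done, Req, Idle, Recv}; Z2 = {Done, Req, Idle}; fixed.
Sat(EG (~crit | ~alarm)) = {Done, Req, Idle}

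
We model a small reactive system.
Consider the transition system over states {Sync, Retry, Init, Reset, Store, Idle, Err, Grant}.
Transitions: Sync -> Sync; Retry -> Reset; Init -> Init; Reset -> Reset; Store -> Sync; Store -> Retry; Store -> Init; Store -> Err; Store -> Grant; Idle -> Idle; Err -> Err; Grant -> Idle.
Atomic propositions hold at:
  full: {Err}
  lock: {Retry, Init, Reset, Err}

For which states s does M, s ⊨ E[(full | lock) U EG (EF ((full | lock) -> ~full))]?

Sat(full | lock) = {Retry, Init, Reset, Err}
Sat(~full) = {Sync, Retry, Init, Reset, Store, Idle, Grant}
Sat((full | lock) -> ~full) = {Sync, Retry, Init, Reset, Store, Idle, Grant}
EF ((full | lock) -> ~full): least fixpoint, start Z0 = {Sync, Retry, Init, Reset, Store, Idle, Grant}, add states with some successor in Z. Already a fixed point.
Sat(EF ((full | lock) -> ~full)) = {Sync, Retry, Init, Reset, Store, Idle, Grant}
EG (EF ((full | lock) -> ~full)): greatest fixpoint, start Z0 = {Sync, Retry, Init, Reset, Store, Idle, Grant}, keep only states in Sat with some successor in Z. Already a fixed point.
Sat(EG (EF ((full | lock) -> ~full))) = {Sync, Retry, Init, Reset, Store, Idle, Grant}
E[(full | lock) U EG (EF ((full | lock) -> ~full))]: least fixpoint, start Z0 = Sat(EG (EF ((full | lock) -> ~full))) = {Sync, Retry, Init, Reset, Store, Idle, Grant}, add states in Sat(full | lock) with some successor in Z. Already a fixed point.
Sat(E[(full | lock) U EG (EF ((full | lock) -> ~full))]) = {Sync, Retry, Init, Reset, Store, Idle, Grant}

{Sync, Retry, Init, Reset, Store, Idle, Grant}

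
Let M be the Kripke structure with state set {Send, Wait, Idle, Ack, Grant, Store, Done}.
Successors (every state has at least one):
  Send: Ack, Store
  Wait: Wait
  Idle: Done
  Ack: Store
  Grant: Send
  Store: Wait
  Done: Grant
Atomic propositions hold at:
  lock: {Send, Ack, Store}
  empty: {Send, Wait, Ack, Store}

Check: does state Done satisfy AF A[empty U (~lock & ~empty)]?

Yes

Sat(~lock) = {Wait, Idle, Grant, Done}
Sat(~empty) = {Idle, Grant, Done}
Sat(~lock & ~empty) = {Idle, Grant, Done}
A[empty U (~lock & ~empty)]: least fixpoint, start Z0 = Sat((~lock & ~empty)) = {Idle, Grant, Done}, add states in Sat(empty) with every successor in Z. Already a fixed point.
Sat(A[empty U (~lock & ~empty)]) = {Idle, Grant, Done}
AF A[empty U (~lock & ~empty)]: least fixpoint, start Z0 = {Idle, Grant, Done}, add states with every successor in Z. Already a fixed point.
Sat(AF A[empty U (~lock & ~empty)]) = {Idle, Grant, Done}
Done ∈ Sat(AF A[empty U (~lock & ~empty)]) = {Idle, Grant, Done}, so the formula holds at Done.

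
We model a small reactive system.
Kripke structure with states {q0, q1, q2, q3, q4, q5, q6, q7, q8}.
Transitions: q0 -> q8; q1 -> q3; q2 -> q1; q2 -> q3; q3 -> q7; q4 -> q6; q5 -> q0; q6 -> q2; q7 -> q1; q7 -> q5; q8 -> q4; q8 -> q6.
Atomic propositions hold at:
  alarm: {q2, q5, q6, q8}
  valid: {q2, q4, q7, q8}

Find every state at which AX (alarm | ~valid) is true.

Sat(~valid) = {q0, q1, q3, q5, q6}
Sat(alarm | ~valid) = {q0, q1, q2, q3, q5, q6, q8}
Sat(AX (alarm | ~valid)) = {s : every successor in {q0, q1, q2, q3, q5, q6, q8}} = {q0, q1, q2, q4, q5, q6, q7}

{q0, q1, q2, q4, q5, q6, q7}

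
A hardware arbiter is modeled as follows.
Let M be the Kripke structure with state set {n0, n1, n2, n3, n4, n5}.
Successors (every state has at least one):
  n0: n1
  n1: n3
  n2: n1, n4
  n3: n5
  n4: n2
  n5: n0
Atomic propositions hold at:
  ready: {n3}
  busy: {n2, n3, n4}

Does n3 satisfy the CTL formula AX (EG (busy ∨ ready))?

No

Sat(busy ∨ ready) = {n2, n3, n4}
EG (busy ∨ ready): greatest fixpoint, start Z0 = {n2, n3, n4}, keep only states in Sat with some successor in Z. Z1 = {n2, n4}; fixed.
Sat(EG (busy ∨ ready)) = {n2, n4}
Sat(AX (EG (busy ∨ ready))) = {s : every successor in {n2, n4}} = {n4}
n3 ∉ Sat(AX (EG (busy ∨ ready))) = {n4}, so the formula does not hold at n3.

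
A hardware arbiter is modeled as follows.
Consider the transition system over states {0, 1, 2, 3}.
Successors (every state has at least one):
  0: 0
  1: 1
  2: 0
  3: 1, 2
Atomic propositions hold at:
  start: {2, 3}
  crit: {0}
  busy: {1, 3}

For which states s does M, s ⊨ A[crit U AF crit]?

{0, 2}

AF crit: least fixpoint, start Z0 = {0}, add states with every successor in Z. Z1 = {0, 2}; fixed.
Sat(AF crit) = {0, 2}
A[crit U AF crit]: least fixpoint, start Z0 = Sat(AF crit) = {0, 2}, add states in Sat(crit) with every successor in Z. Already a fixed point.
Sat(A[crit U AF crit]) = {0, 2}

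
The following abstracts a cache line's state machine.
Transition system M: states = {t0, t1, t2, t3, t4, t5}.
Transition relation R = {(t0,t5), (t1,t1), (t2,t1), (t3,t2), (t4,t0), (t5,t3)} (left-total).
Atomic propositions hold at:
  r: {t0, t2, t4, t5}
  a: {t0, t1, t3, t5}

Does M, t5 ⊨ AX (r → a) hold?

Sat(r → a) = {t0, t1, t3, t5}
Sat(AX (r → a)) = {s : every successor in {t0, t1, t3, t5}} = {t0, t1, t2, t4, t5}
t5 ∈ Sat(AX (r → a)) = {t0, t1, t2, t4, t5}, so the formula holds at t5.

Yes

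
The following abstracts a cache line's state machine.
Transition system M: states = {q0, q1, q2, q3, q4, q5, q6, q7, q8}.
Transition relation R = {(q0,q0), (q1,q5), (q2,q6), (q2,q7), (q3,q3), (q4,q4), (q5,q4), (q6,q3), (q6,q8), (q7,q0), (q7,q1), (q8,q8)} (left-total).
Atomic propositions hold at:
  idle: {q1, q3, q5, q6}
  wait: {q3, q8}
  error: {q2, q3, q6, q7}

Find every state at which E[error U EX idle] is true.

Sat(EX idle) = {s : some successor in {q1, q3, q5, q6}} = {q1, q2, q3, q6, q7}
E[error U EX idle]: least fixpoint, start Z0 = Sat(EX idle) = {q1, q2, q3, q6, q7}, add states in Sat(error) with some successor in Z. Already a fixed point.
Sat(E[error U EX idle]) = {q1, q2, q3, q6, q7}

{q1, q2, q3, q6, q7}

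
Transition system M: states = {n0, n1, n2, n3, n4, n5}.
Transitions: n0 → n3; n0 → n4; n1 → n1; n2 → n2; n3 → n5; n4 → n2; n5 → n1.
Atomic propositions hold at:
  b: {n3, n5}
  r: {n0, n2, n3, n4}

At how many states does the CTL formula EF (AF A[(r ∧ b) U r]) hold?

Sat(r ∧ b) = {n3}
A[(r ∧ b) U r]: least fixpoint, start Z0 = Sat(r) = {n0, n2, n3, n4}, add states in Sat(r ∧ b) with every successor in Z. Already a fixed point.
Sat(A[(r ∧ b) U r]) = {n0, n2, n3, n4}
AF A[(r ∧ b) U r]: least fixpoint, start Z0 = {n0, n2, n3, n4}, add states with every successor in Z. Already a fixed point.
Sat(AF A[(r ∧ b) U r]) = {n0, n2, n3, n4}
EF (AF A[(r ∧ b) U r]): least fixpoint, start Z0 = {n0, n2, n3, n4}, add states with some successor in Z. Already a fixed point.
Sat(EF (AF A[(r ∧ b) U r])) = {n0, n2, n3, n4}
|Sat(EF (AF A[(r ∧ b) U r]))| = |{n0, n2, n3, n4}| = 4.

4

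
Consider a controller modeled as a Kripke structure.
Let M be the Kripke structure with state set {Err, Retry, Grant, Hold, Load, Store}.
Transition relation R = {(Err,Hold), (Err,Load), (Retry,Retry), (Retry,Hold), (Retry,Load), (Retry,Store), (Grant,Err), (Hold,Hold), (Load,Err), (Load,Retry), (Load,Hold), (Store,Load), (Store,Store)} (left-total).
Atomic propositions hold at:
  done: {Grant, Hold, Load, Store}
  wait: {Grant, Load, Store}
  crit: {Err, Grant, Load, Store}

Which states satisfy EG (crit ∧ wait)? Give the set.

{Store}

Sat(crit ∧ wait) = {Grant, Load, Store}
EG (crit ∧ wait): greatest fixpoint, start Z0 = {Grant, Load, Store}, keep only states in Sat with some successor in Z. Z1 = {Store}; fixed.
Sat(EG (crit ∧ wait)) = {Store}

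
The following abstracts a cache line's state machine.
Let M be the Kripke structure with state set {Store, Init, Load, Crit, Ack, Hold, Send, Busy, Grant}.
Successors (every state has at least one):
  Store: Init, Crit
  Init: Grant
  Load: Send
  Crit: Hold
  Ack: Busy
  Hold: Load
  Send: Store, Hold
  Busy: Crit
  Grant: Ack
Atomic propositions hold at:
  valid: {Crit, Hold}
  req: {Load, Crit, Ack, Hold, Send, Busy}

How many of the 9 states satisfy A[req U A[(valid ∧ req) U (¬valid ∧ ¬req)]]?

3

Sat(valid ∧ req) = {Crit, Hold}
Sat(¬valid) = {Store, Init, Load, Ack, Send, Busy, Grant}
Sat(¬req) = {Store, Init, Grant}
Sat(¬valid ∧ ¬req) = {Store, Init, Grant}
A[(valid ∧ req) U (¬valid ∧ ¬req)]: least fixpoint, start Z0 = Sat((¬valid ∧ ¬req)) = {Store, Init, Grant}, add states in Sat(valid ∧ req) with every successor in Z. Already a fixed point.
Sat(A[(valid ∧ req) U (¬valid ∧ ¬req)]) = {Store, Init, Grant}
A[req U A[(valid ∧ req) U (¬valid ∧ ¬req)]]: least fixpoint, start Z0 = Sat(A[(valid ∧ req) U (¬valid ∧ ¬req)]) = {Store, Init, Grant}, add states in Sat(req) with every successor in Z. Already a fixed point.
Sat(A[req U A[(valid ∧ req) U (¬valid ∧ ¬req)]]) = {Store, Init, Grant}
|Sat(A[req U A[(valid ∧ req) U (¬valid ∧ ¬req)]])| = |{Store, Init, Grant}| = 3.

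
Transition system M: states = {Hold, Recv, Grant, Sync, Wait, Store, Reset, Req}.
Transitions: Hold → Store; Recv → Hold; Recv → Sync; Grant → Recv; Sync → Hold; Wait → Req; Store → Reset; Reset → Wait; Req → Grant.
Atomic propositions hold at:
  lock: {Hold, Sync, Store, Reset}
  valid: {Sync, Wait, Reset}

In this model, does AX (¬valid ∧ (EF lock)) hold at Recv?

No

Sat(¬valid) = {Hold, Recv, Grant, Store, Req}
EF lock: least fixpoint, start Z0 = {Hold, Sync, Store, Reset}, add states with some successor in Z. Z1 = {Hold, Recv, Sync, Store, Reset}; Z2 = {Hold, Recv, Grant, Sync, Store, Reset}; Z3 = {Hold, Recv, Grant, Sync, Store, Reset, Req}; Z4 = {Hold, Recv, Grant, Sync, Wait, Store, Reset, Req}; fixed.
Sat(EF lock) = {Hold, Recv, Grant, Sync, Wait, Store, Reset, Req}
Sat(¬valid ∧ (EF lock)) = {Hold, Recv, Grant, Store, Req}
Sat(AX (¬valid ∧ (EF lock))) = {s : every successor in {Hold, Recv, Grant, Store, Req}} = {Hold, Grant, Sync, Wait, Req}
Recv ∉ Sat(AX (¬valid ∧ (EF lock))) = {Hold, Grant, Sync, Wait, Req}, so the formula does not hold at Recv.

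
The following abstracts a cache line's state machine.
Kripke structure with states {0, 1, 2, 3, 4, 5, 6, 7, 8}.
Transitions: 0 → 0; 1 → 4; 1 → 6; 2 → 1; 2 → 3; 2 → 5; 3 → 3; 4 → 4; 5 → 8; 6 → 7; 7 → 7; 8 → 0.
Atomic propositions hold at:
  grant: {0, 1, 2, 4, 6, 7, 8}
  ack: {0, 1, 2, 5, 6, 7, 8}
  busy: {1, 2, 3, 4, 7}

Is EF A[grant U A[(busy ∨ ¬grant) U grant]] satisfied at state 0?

Yes

Sat(¬grant) = {3, 5}
Sat(busy ∨ ¬grant) = {1, 2, 3, 4, 5, 7}
A[(busy ∨ ¬grant) U grant]: least fixpoint, start Z0 = Sat(grant) = {0, 1, 2, 4, 6, 7, 8}, add states in Sat(busy ∨ ¬grant) with every successor in Z. Z1 = {0, 1, 2, 4, 5, 6, 7, 8}; fixed.
Sat(A[(busy ∨ ¬grant) U grant]) = {0, 1, 2, 4, 5, 6, 7, 8}
A[grant U A[(busy ∨ ¬grant) U grant]]: least fixpoint, start Z0 = Sat(A[(busy ∨ ¬grant) U grant]) = {0, 1, 2, 4, 5, 6, 7, 8}, add states in Sat(grant) with every successor in Z. Already a fixed point.
Sat(A[grant U A[(busy ∨ ¬grant) U grant]]) = {0, 1, 2, 4, 5, 6, 7, 8}
EF A[grant U A[(busy ∨ ¬grant) U grant]]: least fixpoint, start Z0 = {0, 1, 2, 4, 5, 6, 7, 8}, add states with some successor in Z. Already a fixed point.
Sat(EF A[grant U A[(busy ∨ ¬grant) U grant]]) = {0, 1, 2, 4, 5, 6, 7, 8}
0 ∈ Sat(EF A[grant U A[(busy ∨ ¬grant) U grant]]) = {0, 1, 2, 4, 5, 6, 7, 8}, so the formula holds at 0.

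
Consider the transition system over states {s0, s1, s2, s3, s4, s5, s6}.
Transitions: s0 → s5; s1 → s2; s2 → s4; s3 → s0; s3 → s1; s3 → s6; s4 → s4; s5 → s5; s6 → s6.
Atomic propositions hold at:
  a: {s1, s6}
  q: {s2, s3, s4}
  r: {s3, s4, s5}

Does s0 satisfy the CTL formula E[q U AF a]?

AF a: least fixpoint, start Z0 = {s1, s6}, add states with every successor in Z. Already a fixed point.
Sat(AF a) = {s1, s6}
E[q U AF a]: least fixpoint, start Z0 = Sat(AF a) = {s1, s6}, add states in Sat(q) with some successor in Z. Z1 = {s1, s3, s6}; fixed.
Sat(E[q U AF a]) = {s1, s3, s6}
s0 ∉ Sat(E[q U AF a]) = {s1, s3, s6}, so the formula does not hold at s0.

No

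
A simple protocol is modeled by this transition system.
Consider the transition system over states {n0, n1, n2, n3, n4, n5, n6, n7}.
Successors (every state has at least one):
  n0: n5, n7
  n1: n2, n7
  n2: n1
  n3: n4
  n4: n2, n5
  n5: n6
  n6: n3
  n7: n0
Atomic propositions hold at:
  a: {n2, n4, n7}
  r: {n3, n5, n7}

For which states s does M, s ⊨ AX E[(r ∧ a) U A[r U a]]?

Sat(r ∧ a) = {n7}
A[r U a]: least fixpoint, start Z0 = Sat(a) = {n2, n4, n7}, add states in Sat(r) with every successor in Z. Z1 = {n2, n3, n4, n7}; fixed.
Sat(A[r U a]) = {n2, n3, n4, n7}
E[(r ∧ a) U A[r U a]]: least fixpoint, start Z0 = Sat(A[r U a]) = {n2, n3, n4, n7}, add states in Sat(r ∧ a) with some successor in Z. Already a fixed point.
Sat(E[(r ∧ a) U A[r U a]]) = {n2, n3, n4, n7}
Sat(AX E[(r ∧ a) U A[r U a]]) = {s : every successor in {n2, n3, n4, n7}} = {n1, n3, n6}

{n1, n3, n6}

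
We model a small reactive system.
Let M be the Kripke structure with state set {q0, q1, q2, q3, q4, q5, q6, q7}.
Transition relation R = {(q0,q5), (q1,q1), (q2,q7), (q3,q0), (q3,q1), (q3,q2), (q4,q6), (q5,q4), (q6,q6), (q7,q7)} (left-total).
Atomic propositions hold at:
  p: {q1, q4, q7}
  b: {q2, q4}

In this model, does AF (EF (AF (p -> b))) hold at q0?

Sat(p -> b) = {q0, q2, q3, q4, q5, q6}
AF (p -> b): least fixpoint, start Z0 = {q0, q2, q3, q4, q5, q6}, add states with every successor in Z. Already a fixed point.
Sat(AF (p -> b)) = {q0, q2, q3, q4, q5, q6}
EF (AF (p -> b)): least fixpoint, start Z0 = {q0, q2, q3, q4, q5, q6}, add states with some successor in Z. Already a fixed point.
Sat(EF (AF (p -> b))) = {q0, q2, q3, q4, q5, q6}
AF (EF (AF (p -> b))): least fixpoint, start Z0 = {q0, q2, q3, q4, q5, q6}, add states with every successor in Z. Already a fixed point.
Sat(AF (EF (AF (p -> b)))) = {q0, q2, q3, q4, q5, q6}
q0 ∈ Sat(AF (EF (AF (p -> b)))) = {q0, q2, q3, q4, q5, q6}, so the formula holds at q0.

Yes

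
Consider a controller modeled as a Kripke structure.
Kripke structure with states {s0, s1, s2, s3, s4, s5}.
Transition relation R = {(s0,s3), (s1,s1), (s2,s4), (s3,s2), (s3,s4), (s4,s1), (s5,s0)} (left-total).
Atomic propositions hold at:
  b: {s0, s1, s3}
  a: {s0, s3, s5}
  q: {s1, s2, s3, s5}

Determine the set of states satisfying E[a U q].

E[a U q]: least fixpoint, start Z0 = Sat(q) = {s1, s2, s3, s5}, add states in Sat(a) with some successor in Z. Z1 = {s0, s1, s2, s3, s5}; fixed.
Sat(E[a U q]) = {s0, s1, s2, s3, s5}

{s0, s1, s2, s3, s5}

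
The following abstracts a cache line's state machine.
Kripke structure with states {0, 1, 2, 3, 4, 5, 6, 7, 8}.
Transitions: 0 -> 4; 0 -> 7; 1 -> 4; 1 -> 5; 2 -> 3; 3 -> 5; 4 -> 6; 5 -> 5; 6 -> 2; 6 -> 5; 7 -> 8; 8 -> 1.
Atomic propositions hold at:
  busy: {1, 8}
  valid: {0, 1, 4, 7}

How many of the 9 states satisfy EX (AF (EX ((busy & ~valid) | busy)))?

Sat(~valid) = {2, 3, 5, 6, 8}
Sat(busy & ~valid) = {8}
Sat((busy & ~valid) | busy) = {1, 8}
Sat(EX ((busy & ~valid) | busy)) = {s : some successor in {1, 8}} = {7, 8}
AF (EX ((busy & ~valid) | busy)): least fixpoint, start Z0 = {7, 8}, add states with every successor in Z. Already a fixed point.
Sat(AF (EX ((busy & ~valid) | busy))) = {7, 8}
Sat(EX (AF (EX ((busy & ~valid) | busy)))) = {s : some successor in {7, 8}} = {0, 7}
|Sat(EX (AF (EX ((busy & ~valid) | busy))))| = |{0, 7}| = 2.

2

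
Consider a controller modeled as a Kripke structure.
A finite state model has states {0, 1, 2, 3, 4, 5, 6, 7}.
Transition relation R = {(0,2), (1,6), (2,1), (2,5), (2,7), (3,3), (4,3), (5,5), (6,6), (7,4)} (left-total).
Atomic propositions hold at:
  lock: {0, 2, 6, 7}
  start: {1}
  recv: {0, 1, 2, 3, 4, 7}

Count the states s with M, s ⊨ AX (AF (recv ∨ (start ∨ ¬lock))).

6

Sat(¬lock) = {1, 3, 4, 5}
Sat(start ∨ ¬lock) = {1, 3, 4, 5}
Sat(recv ∨ (start ∨ ¬lock)) = {0, 1, 2, 3, 4, 5, 7}
AF (recv ∨ (start ∨ ¬lock)): least fixpoint, start Z0 = {0, 1, 2, 3, 4, 5, 7}, add states with every successor in Z. Already a fixed point.
Sat(AF (recv ∨ (start ∨ ¬lock))) = {0, 1, 2, 3, 4, 5, 7}
Sat(AX (AF (recv ∨ (start ∨ ¬lock)))) = {s : every successor in {0, 1, 2, 3, 4, 5, 7}} = {0, 2, 3, 4, 5, 7}
|Sat(AX (AF (recv ∨ (start ∨ ¬lock))))| = |{0, 2, 3, 4, 5, 7}| = 6.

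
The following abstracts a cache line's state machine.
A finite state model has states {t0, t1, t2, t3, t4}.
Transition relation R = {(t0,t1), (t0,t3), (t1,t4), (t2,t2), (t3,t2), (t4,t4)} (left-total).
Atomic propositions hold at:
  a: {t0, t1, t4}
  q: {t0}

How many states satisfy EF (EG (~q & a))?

Sat(~q) = {t1, t2, t3, t4}
Sat(~q & a) = {t1, t4}
EG (~q & a): greatest fixpoint, start Z0 = {t1, t4}, keep only states in Sat with some successor in Z. Already a fixed point.
Sat(EG (~q & a)) = {t1, t4}
EF (EG (~q & a)): least fixpoint, start Z0 = {t1, t4}, add states with some successor in Z. Z1 = {t0, t1, t4}; fixed.
Sat(EF (EG (~q & a))) = {t0, t1, t4}
|Sat(EF (EG (~q & a)))| = |{t0, t1, t4}| = 3.

3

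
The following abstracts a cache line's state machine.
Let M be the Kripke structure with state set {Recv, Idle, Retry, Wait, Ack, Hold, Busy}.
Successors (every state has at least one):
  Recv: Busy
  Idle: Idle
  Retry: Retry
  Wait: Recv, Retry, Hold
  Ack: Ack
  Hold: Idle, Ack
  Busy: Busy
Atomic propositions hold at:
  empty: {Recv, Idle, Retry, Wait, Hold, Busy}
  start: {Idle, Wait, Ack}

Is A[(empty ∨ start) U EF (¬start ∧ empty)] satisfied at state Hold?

Yes

Sat(empty ∨ start) = {Recv, Idle, Retry, Wait, Ack, Hold, Busy}
Sat(¬start) = {Recv, Retry, Hold, Busy}
Sat(¬start ∧ empty) = {Recv, Retry, Hold, Busy}
EF (¬start ∧ empty): least fixpoint, start Z0 = {Recv, Retry, Hold, Busy}, add states with some successor in Z. Z1 = {Recv, Retry, Wait, Hold, Busy}; fixed.
Sat(EF (¬start ∧ empty)) = {Recv, Retry, Wait, Hold, Busy}
A[(empty ∨ start) U EF (¬start ∧ empty)]: least fixpoint, start Z0 = Sat(EF (¬start ∧ empty)) = {Recv, Retry, Wait, Hold, Busy}, add states in Sat(empty ∨ start) with every successor in Z. Already a fixed point.
Sat(A[(empty ∨ start) U EF (¬start ∧ empty)]) = {Recv, Retry, Wait, Hold, Busy}
Hold ∈ Sat(A[(empty ∨ start) U EF (¬start ∧ empty)]) = {Recv, Retry, Wait, Hold, Busy}, so the formula holds at Hold.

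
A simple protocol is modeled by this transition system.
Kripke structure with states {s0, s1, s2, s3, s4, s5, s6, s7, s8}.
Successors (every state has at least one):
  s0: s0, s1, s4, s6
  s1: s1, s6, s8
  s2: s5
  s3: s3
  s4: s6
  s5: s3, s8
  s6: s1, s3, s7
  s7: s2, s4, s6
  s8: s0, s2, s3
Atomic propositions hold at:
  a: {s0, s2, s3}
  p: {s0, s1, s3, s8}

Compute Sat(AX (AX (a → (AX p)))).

Sat(AX p) = {s : every successor in {s0, s1, s3, s8}} = {s3, s5}
Sat(a → (AX p)) = {s1, s3, s4, s5, s6, s7, s8}
Sat(AX (a → (AX p))) = {s : every successor in {s1, s3, s4, s5, s6, s7, s8}} = {s1, s2, s3, s4, s5, s6}
Sat(AX (AX (a → (AX p)))) = {s : every successor in {s1, s2, s3, s4, s5, s6}} = {s2, s3, s4, s7}

{s2, s3, s4, s7}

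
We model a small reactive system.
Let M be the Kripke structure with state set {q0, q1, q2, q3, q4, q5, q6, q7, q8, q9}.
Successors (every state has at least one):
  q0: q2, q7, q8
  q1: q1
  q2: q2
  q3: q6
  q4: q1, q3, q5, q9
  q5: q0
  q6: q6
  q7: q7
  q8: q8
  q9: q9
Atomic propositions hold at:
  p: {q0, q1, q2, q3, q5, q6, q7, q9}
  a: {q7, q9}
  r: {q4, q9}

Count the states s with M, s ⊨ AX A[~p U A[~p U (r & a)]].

1

Sat(~p) = {q4, q8}
Sat(r & a) = {q9}
A[~p U (r & a)]: least fixpoint, start Z0 = Sat((r & a)) = {q9}, add states in Sat(~p) with every successor in Z. Already a fixed point.
Sat(A[~p U (r & a)]) = {q9}
A[~p U A[~p U (r & a)]]: least fixpoint, start Z0 = Sat(A[~p U (r & a)]) = {q9}, add states in Sat(~p) with every successor in Z. Already a fixed point.
Sat(A[~p U A[~p U (r & a)]]) = {q9}
Sat(AX A[~p U A[~p U (r & a)]]) = {s : every successor in {q9}} = {q9}
|Sat(AX A[~p U A[~p U (r & a)]])| = |{q9}| = 1.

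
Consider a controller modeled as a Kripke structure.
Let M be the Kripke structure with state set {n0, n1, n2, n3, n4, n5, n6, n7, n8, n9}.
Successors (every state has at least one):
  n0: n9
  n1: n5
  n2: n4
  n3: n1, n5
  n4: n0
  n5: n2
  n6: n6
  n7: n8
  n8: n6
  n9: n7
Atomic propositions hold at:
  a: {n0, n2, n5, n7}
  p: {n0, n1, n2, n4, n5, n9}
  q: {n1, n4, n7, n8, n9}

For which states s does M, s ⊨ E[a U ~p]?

{n3, n6, n7, n8}

Sat(~p) = {n3, n6, n7, n8}
E[a U ~p]: least fixpoint, start Z0 = Sat(~p) = {n3, n6, n7, n8}, add states in Sat(a) with some successor in Z. Already a fixed point.
Sat(E[a U ~p]) = {n3, n6, n7, n8}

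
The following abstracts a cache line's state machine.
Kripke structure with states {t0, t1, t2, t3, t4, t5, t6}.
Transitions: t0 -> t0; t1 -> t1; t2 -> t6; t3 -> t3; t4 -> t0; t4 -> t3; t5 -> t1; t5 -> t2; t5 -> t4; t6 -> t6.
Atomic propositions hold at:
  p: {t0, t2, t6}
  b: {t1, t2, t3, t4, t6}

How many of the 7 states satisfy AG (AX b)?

Sat(AX b) = {s : every successor in {t1, t2, t3, t4, t6}} = {t1, t2, t3, t5, t6}
AG (AX b): greatest fixpoint, start Z0 = {t1, t2, t3, t5, t6}, keep only states in Sat with every successor in Z. Z1 = {t1, t2, t3, t6}; fixed.
Sat(AG (AX b)) = {t1, t2, t3, t6}
|Sat(AG (AX b))| = |{t1, t2, t3, t6}| = 4.

4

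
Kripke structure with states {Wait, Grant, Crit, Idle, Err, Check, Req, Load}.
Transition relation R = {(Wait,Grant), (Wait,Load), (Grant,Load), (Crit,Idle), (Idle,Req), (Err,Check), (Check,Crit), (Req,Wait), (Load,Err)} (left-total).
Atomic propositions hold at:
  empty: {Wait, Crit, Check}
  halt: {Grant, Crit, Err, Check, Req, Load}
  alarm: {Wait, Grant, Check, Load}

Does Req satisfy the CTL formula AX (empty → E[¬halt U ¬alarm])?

No

Sat(¬halt) = {Wait, Idle}
Sat(¬alarm) = {Crit, Idle, Err, Req}
E[¬halt U ¬alarm]: least fixpoint, start Z0 = Sat(¬alarm) = {Crit, Idle, Err, Req}, add states in Sat(¬halt) with some successor in Z. Already a fixed point.
Sat(E[¬halt U ¬alarm]) = {Crit, Idle, Err, Req}
Sat(empty → E[¬halt U ¬alarm]) = {Grant, Crit, Idle, Err, Req, Load}
Sat(AX (empty → E[¬halt U ¬alarm])) = {s : every successor in {Grant, Crit, Idle, Err, Req, Load}} = {Wait, Grant, Crit, Idle, Check, Load}
Req ∉ Sat(AX (empty → E[¬halt U ¬alarm])) = {Wait, Grant, Crit, Idle, Check, Load}, so the formula does not hold at Req.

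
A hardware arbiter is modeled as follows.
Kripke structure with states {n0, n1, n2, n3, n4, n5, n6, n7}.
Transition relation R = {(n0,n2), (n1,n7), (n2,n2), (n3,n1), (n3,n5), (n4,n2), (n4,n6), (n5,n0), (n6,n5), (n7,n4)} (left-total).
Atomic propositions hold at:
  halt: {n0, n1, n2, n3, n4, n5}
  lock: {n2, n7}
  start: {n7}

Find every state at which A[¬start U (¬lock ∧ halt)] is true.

{n0, n1, n3, n4, n5, n6}

Sat(¬start) = {n0, n1, n2, n3, n4, n5, n6}
Sat(¬lock) = {n0, n1, n3, n4, n5, n6}
Sat(¬lock ∧ halt) = {n0, n1, n3, n4, n5}
A[¬start U (¬lock ∧ halt)]: least fixpoint, start Z0 = Sat((¬lock ∧ halt)) = {n0, n1, n3, n4, n5}, add states in Sat(¬start) with every successor in Z. Z1 = {n0, n1, n3, n4, n5, n6}; fixed.
Sat(A[¬start U (¬lock ∧ halt)]) = {n0, n1, n3, n4, n5, n6}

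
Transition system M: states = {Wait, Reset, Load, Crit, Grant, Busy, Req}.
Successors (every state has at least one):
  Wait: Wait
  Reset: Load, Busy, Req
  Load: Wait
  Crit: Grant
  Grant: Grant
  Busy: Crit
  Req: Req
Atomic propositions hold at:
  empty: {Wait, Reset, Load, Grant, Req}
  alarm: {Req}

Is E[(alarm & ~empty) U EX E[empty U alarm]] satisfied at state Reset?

Sat(~empty) = {Crit, Busy}
Sat(alarm & ~empty) = ∅
E[empty U alarm]: least fixpoint, start Z0 = Sat(alarm) = {Req}, add states in Sat(empty) with some successor in Z. Z1 = {Reset, Req}; fixed.
Sat(E[empty U alarm]) = {Reset, Req}
Sat(EX E[empty U alarm]) = {s : some successor in {Reset, Req}} = {Reset, Req}
E[(alarm & ~empty) U EX E[empty U alarm]]: least fixpoint, start Z0 = Sat(EX E[empty U alarm]) = {Reset, Req}, add states in Sat(alarm & ~empty) with some successor in Z. Already a fixed point.
Sat(E[(alarm & ~empty) U EX E[empty U alarm]]) = {Reset, Req}
Reset ∈ Sat(E[(alarm & ~empty) U EX E[empty U alarm]]) = {Reset, Req}, so the formula holds at Reset.

Yes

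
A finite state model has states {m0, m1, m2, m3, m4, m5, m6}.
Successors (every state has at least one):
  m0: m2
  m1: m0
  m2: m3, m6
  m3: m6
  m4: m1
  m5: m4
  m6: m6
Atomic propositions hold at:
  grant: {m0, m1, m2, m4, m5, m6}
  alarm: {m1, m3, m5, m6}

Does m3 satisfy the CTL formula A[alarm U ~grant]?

Yes

Sat(~grant) = {m3}
A[alarm U ~grant]: least fixpoint, start Z0 = Sat(~grant) = {m3}, add states in Sat(alarm) with every successor in Z. Already a fixed point.
Sat(A[alarm U ~grant]) = {m3}
m3 ∈ Sat(A[alarm U ~grant]) = {m3}, so the formula holds at m3.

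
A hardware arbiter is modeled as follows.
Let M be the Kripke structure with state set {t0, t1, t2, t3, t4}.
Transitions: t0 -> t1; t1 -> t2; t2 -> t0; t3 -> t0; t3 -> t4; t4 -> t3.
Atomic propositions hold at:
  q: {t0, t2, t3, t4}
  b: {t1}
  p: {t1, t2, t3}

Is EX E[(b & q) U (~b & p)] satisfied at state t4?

Yes

Sat(b & q) = ∅
Sat(~b) = {t0, t2, t3, t4}
Sat(~b & p) = {t2, t3}
E[(b & q) U (~b & p)]: least fixpoint, start Z0 = Sat((~b & p)) = {t2, t3}, add states in Sat(b & q) with some successor in Z. Already a fixed point.
Sat(E[(b & q) U (~b & p)]) = {t2, t3}
Sat(EX E[(b & q) U (~b & p)]) = {s : some successor in {t2, t3}} = {t1, t4}
t4 ∈ Sat(EX E[(b & q) U (~b & p)]) = {t1, t4}, so the formula holds at t4.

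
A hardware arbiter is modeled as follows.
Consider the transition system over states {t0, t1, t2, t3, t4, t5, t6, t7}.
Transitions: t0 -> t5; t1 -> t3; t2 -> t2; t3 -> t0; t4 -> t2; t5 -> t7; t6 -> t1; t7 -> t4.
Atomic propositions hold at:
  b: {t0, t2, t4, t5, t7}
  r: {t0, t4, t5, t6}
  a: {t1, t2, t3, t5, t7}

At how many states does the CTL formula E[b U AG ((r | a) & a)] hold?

Sat(r | a) = {t0, t1, t2, t3, t4, t5, t6, t7}
Sat((r | a) & a) = {t1, t2, t3, t5, t7}
AG ((r | a) & a): greatest fixpoint, start Z0 = {t1, t2, t3, t5, t7}, keep only states in Sat with every successor in Z. Z1 = {t1, t2, t5}; Z2 = {t2}; fixed.
Sat(AG ((r | a) & a)) = {t2}
E[b U AG ((r | a) & a)]: least fixpoint, start Z0 = Sat(AG ((r | a) & a)) = {t2}, add states in Sat(b) with some successor in Z. Z1 = {t2, t4}; Z2 = {t2, t4, t7}; Z3 = {t2, t4, t5, t7}; Z4 = {t0, t2, t4, t5, t7}; fixed.
Sat(E[b U AG ((r | a) & a)]) = {t0, t2, t4, t5, t7}
|Sat(E[b U AG ((r | a) & a)])| = |{t0, t2, t4, t5, t7}| = 5.

5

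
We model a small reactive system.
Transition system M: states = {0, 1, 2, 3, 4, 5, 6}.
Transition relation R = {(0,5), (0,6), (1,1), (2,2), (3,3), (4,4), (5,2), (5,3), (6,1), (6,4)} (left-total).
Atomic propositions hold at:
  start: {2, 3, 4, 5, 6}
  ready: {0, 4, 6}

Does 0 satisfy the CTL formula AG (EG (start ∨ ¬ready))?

No

Sat(¬ready) = {1, 2, 3, 5}
Sat(start ∨ ¬ready) = {1, 2, 3, 4, 5, 6}
EG (start ∨ ¬ready): greatest fixpoint, start Z0 = {1, 2, 3, 4, 5, 6}, keep only states in Sat with some successor in Z. Already a fixed point.
Sat(EG (start ∨ ¬ready)) = {1, 2, 3, 4, 5, 6}
AG (EG (start ∨ ¬ready)): greatest fixpoint, start Z0 = {1, 2, 3, 4, 5, 6}, keep only states in Sat with every successor in Z. Already a fixed point.
Sat(AG (EG (start ∨ ¬ready))) = {1, 2, 3, 4, 5, 6}
0 ∉ Sat(AG (EG (start ∨ ¬ready))) = {1, 2, 3, 4, 5, 6}, so the formula does not hold at 0.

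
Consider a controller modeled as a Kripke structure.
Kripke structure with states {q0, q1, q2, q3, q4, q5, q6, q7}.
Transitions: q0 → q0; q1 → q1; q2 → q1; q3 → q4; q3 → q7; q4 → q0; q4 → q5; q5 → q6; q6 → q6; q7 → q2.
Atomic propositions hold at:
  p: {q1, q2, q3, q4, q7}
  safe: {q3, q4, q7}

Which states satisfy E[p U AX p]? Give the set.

Sat(AX p) = {s : every successor in {q1, q2, q3, q4, q7}} = {q1, q2, q3, q7}
E[p U AX p]: least fixpoint, start Z0 = Sat(AX p) = {q1, q2, q3, q7}, add states in Sat(p) with some successor in Z. Already a fixed point.
Sat(E[p U AX p]) = {q1, q2, q3, q7}

{q1, q2, q3, q7}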